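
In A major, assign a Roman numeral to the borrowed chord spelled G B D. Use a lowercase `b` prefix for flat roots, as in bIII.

The root G is the lowered 7th scale degree — diatonically A major has G# there. Diatonically A major has G#dim (vii°) on that degree; G–B–D is instead the major chord native to A minor, so it takes the label bVII.

bVII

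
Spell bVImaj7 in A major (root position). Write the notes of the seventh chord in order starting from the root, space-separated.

F A C E

The root of bVImaj7 is the lowered 6th degree: F# becomes F. Stacking thirds in A minor on F gives F–A–C–E.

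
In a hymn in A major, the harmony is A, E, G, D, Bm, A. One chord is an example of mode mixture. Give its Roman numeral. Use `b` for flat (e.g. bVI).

bVII

The diatonic triads in A major are A, Bm, C#m, D, E, F#m, G#dim. Of the given chords, A, E, D and Bm are diatonic. But G (G–B–D) is foreign: the diatonic vii° on degree 7 is G#dim, whereas G comes from A minor. It is labeled bVII.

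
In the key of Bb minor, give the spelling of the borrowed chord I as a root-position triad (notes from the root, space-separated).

Bb D F

The root, Bb, is scale degree 1 — the same note in Bb minor and Bb major; only the chord quality changes. In Bb major the chord on Bb is Bb–D–F.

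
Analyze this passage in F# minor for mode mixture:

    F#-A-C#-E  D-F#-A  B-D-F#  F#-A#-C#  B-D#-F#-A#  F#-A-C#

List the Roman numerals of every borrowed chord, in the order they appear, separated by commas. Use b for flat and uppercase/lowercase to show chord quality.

I, IVmaj7

In F# minor (with V from harmonic minor) the diatonic chords are F#m, G#dim, A, Bm, C#, D, E. F#–A–C#–E = F#m7, D–F#–A = D, B–D–F# = Bm and F#–A–C# = F#m all belong to that set. F#–A#–C# is not: scale degree 1 in F# minor carries F#m (i). In F# major the chord on that degree is F#, so here it functions as I, borrowed from the parallel major. B–D#–F#–A# doesn't fit — on degree 4 F# minor would have Bm (iv). Bmaj7 is the degree-4 chord of F# major, so it is the borrowed IVmaj7.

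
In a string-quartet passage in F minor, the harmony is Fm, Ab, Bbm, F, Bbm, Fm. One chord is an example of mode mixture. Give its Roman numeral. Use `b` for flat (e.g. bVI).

I

In F minor (with V from harmonic minor) the diatonic chords are Fm, Gdim, Ab, Bbm, C, Db, Eb. Fm, Ab and Bbm all belong to that set. F (F–A–C) doesn't fit — on degree 1 F minor would have Fm (i). F is the degree-1 chord of F major, so it is the borrowed I.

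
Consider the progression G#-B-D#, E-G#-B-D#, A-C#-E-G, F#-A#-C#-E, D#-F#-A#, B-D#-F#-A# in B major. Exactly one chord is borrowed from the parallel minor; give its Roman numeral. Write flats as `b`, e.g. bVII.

B major has the diatonic set B, C#m, D#m, E, F#, G#m, A#dim. G#–B–D# = G#m, E–G#–B–D# = Emaj7, F#–A#–C#–E = F#7, D#–F#–A# = D#m and B–D#–F#–A# = Bmaj7 are all diatonic. A–C#–E–G doesn't fit — on degree 7 B major would have A#dim (vii°). A7 is the degree-7 chord of B minor, so it is the borrowed bVII7.

bVII7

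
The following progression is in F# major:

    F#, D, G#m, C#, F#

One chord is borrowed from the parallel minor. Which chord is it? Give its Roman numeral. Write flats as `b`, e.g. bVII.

bVI

F# major has the diatonic set F#, G#m, A#m, B, C#, D#m, E#dim. F#, G#m and C# are all diatonic. But D (D–F#–A) is foreign: the diatonic vi on degree 6 is D#m, whereas D comes from F# minor. It is labeled bVI.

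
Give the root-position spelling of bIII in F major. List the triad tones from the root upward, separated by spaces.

The root of bIII is the lowered 3rd degree: A becomes Ab. Building the major chord from the parallel minor on Ab: Ab–C–Eb.

Ab C Eb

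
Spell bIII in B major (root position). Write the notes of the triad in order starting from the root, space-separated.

The root of bIII is the lowered 3rd degree: D# becomes D. Building the major chord from the parallel minor on D: D–F#–A.

D F# A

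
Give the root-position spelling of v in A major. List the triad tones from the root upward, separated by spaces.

v is built on scale degree 5, which is E in both A major and its parallel. Building the minor chord from the parallel minor on E: E–G–B.

E G B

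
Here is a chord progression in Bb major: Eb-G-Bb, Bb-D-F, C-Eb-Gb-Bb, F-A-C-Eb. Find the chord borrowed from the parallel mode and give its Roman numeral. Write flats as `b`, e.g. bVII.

In Bb major the diatonic chords are Bb, Cm, Dm, Eb, F, Gm, Adim. Of the given chords, Eb–G–Bb = Eb, Bb–D–F = Bb and F–A–C–Eb = F7 are diatonic. But C–Eb–Gb–Bb is foreign: the diatonic ii on degree 2 is Cm, whereas Cm7b5 comes from Bb minor. It is labeled iiø7.

iiø7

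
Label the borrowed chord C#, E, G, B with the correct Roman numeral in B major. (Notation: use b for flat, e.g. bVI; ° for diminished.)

iiø7

The root C# is the diatonic 2nd degree of B major; the borrowing shows in the chord quality. Diatonically B major has C#m (ii) on that degree; C#–E–G–B is instead the half-diminished-seventh chord native to B minor, so it takes the label iiø7.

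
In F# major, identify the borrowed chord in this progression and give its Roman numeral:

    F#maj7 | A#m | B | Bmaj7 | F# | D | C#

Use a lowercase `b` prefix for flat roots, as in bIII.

F# major has the diatonic set F#, G#m, A#m, B, C#, D#m, E#dim. Of the given chords, F#maj7, A#m, B, Bmaj7, F# and C# are diatonic. D (D–F#–A) doesn't fit — on degree 6 F# major would have D#m (vi). D is the degree-6 chord of F# minor, so it is the borrowed bVI.

bVI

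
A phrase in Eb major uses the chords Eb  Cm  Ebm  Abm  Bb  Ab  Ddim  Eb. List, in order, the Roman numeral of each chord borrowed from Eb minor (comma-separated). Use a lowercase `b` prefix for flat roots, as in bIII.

The diatonic triads in Eb major are Eb, Fm, Gm, Ab, Bb, Cm, Ddim. Eb, Cm, Bb, Ab and Ddim are all diatonic. But Ebm (Eb–Gb–Bb) is foreign: the diatonic I on degree 1 is Eb, whereas Ebm comes from Eb minor. It is labeled i. Abm (Ab–Cb–Eb) doesn't fit — on degree 4 Eb major would have Ab (IV). Abm is the degree-4 chord of Eb minor, so it is the borrowed iv.

i, iv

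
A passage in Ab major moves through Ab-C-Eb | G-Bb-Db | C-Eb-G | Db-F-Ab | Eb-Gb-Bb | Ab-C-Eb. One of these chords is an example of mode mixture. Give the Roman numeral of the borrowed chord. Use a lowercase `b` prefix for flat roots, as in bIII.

v

Ab major has the diatonic set Ab, Bbm, Cm, Db, Eb, Fm, Gdim. Of the given chords, Ab–C–Eb = Ab, G–Bb–Db = Gdim, C–Eb–G = Cm and Db–F–Ab = Db are diatonic. Eb–Gb–Bb is not: scale degree 5 in Ab major carries Eb (V). In Ab minor the chord on that degree is Ebm, so here it functions as v, borrowed from the parallel minor.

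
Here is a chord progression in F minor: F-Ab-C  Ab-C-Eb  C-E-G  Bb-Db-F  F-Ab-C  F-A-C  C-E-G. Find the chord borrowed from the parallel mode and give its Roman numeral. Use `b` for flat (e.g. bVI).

I

F minor has the diatonic set Fm, Gdim, Ab, Bbm, C, Db, Eb (with V from harmonic minor). F–Ab–C = Fm, Ab–C–Eb = Ab, C–E–G = C and Bb–Db–F = Bbm are all diatonic. F–A–C doesn't fit — on degree 1 F minor would have Fm (i). F is the degree-1 chord of F major, so it is the borrowed I.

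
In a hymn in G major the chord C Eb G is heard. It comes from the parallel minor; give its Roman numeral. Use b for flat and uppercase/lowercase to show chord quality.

C is scale degree 4 in G major. The diatonic chord on degree 4 would be C (IV), but C–Eb–G is the minor chord from G minor. As a borrowed chord it is labeled iv.

iv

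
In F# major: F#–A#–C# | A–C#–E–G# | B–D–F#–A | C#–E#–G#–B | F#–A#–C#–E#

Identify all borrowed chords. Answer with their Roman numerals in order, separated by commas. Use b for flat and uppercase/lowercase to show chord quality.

The diatonic triads in F# major are F#, G#m, A#m, B, C#, D#m, E#dim. F#–A#–C# = F#, C#–E#–G#–B = C#7 and F#–A#–C#–E# = F#maj7 are all diatonic. But A–C#–E–G# is foreign: the diatonic iii on degree 3 is A#m, whereas Amaj7 comes from F# minor. It is labeled bIIImaj7. But B–D–F#–A is foreign: the diatonic IV on degree 4 is B, whereas Bm7 comes from F# minor. It is labeled iv7.

bIIImaj7, iv7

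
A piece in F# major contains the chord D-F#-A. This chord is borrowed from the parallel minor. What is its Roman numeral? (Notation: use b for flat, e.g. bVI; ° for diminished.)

The root D is the lowered 6th scale degree — diatonically F# major has D# there. The diatonic chord on degree 6 would be D#m (vi), but D–F#–A is the major chord from F# minor. As a borrowed chord it is labeled bVI.

bVI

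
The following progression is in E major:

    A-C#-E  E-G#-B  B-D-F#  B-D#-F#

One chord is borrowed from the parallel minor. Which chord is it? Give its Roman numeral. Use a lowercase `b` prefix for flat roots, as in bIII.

In E major the diatonic chords are E, F#m, G#m, A, B, C#m, D#dim. A–C#–E = A, E–G#–B = E and B–D#–F# = B all belong to that set. B–D–F# doesn't fit — on degree 5 E major would have B (V). Bm is the degree-5 chord of E minor, so it is the borrowed v.

v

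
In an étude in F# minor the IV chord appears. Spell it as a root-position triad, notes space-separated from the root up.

The root, B, is scale degree 4 — the same note in F# minor and F# major; only the chord quality changes. Stacking thirds in F# major on B gives B–D#–F#.

B D# F#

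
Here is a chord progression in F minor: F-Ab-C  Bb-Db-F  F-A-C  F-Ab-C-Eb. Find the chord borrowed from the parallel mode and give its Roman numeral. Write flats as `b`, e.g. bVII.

I

F minor has the diatonic set Fm, Gdim, Ab, Bbm, C, Db, Eb (with V from harmonic minor). Of the given chords, F–Ab–C = Fm, Bb–Db–F = Bbm and F–Ab–C–Eb = Fm7 are diatonic. But F–A–C is foreign: the diatonic i on degree 1 is Fm, whereas F comes from F major. It is labeled I.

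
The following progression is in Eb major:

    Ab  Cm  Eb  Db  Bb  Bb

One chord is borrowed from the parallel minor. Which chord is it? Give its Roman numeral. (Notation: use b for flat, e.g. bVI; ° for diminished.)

bVII

Eb major has the diatonic set Eb, Fm, Gm, Ab, Bb, Cm, Ddim. Ab, Cm, Eb and Bb are all diatonic. Db (Db–F–Ab) doesn't fit — on degree 7 Eb major would have Ddim (vii°). Db is the degree-7 chord of Eb minor, so it is the borrowed bVII.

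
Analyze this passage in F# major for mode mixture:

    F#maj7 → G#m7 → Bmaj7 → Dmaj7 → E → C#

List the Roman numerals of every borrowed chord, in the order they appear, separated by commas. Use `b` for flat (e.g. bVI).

The diatonic triads in F# major are F#, G#m, A#m, B, C#, D#m, E#dim. Of the given chords, F#maj7, G#m7, Bmaj7 and C# are diatonic. Dmaj7 (D–F#–A–C#) doesn't fit — on degree 6 F# major would have D#m (vi). Dmaj7 is the degree-6 chord of F# minor, so it is the borrowed bVImaj7. E (E–G#–B) is not: scale degree 7 in F# major carries E#dim (vii°). In F# minor the chord on that degree is E, so here it functions as bVII, borrowed from the parallel minor.

bVImaj7, bVII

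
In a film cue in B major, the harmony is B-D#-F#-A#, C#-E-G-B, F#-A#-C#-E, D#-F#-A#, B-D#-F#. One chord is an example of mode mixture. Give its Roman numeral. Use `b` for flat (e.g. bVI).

The diatonic triads in B major are B, C#m, D#m, E, F#, G#m, A#dim. B–D#–F#–A# = Bmaj7, F#–A#–C#–E = F#7, D#–F#–A# = D#m and B–D#–F# = B are all diatonic. C#–E–G–B doesn't fit — on degree 2 B major would have C#m (ii). C#m7b5 is the degree-2 chord of B minor, so it is the borrowed iiø7.

iiø7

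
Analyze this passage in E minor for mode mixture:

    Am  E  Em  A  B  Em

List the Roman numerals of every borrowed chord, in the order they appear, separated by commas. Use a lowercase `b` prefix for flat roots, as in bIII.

E minor has the diatonic set Em, F#dim, G, Am, B, C, D (with V from harmonic minor). Of the given chords, Am, Em and B are diatonic. But E (E–G#–B) is foreign: the diatonic i on degree 1 is Em, whereas E comes from E major. It is labeled I. A (A–C#–E) doesn't fit — on degree 4 E minor would have Am (iv). A is the degree-4 chord of E major, so it is the borrowed IV.

I, IV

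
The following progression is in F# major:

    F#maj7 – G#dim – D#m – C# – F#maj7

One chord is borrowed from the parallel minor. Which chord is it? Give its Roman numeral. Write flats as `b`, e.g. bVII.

F# major has the diatonic set F#, G#m, A#m, B, C#, D#m, E#dim. F#maj7, D#m and C# all belong to that set. G#dim (G#–B–D) is not: scale degree 2 in F# major carries G#m (ii). In F# minor the chord on that degree is G#dim, so here it functions as ii°, borrowed from the parallel minor.

ii°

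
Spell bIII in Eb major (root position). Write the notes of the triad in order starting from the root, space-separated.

bIII is built on the lowered scale degree 3. In Eb major degree 3 is G; lowered it becomes Gb. Building the major chord from the parallel minor on Gb: Gb–Bb–Db.

Gb Bb Db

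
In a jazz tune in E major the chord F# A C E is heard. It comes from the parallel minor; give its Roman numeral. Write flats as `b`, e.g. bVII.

F# is scale degree 2 in E major. Diatonically E major has F#m (ii) on that degree; F#–A–C–E is instead the half-diminished-seventh chord native to E minor, so it takes the label iiø7.

iiø7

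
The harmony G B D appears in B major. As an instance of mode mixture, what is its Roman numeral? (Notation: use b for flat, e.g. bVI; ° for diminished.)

bVI

G is the lowered form of scale degree 6 in B major (the diatonic degree 6 is G#). The diatonic chord on degree 6 would be G#m (vi), but G–B–D is the major chord from B minor. As a borrowed chord it is labeled bVI.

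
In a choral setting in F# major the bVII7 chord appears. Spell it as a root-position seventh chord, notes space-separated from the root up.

The root of bVII7 is the lowered 7th degree: E# becomes E. Stacking thirds in F# minor on E gives E–G#–B–D.

E G# B D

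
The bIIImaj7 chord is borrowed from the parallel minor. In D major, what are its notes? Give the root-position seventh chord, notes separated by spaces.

F A C E

bIIImaj7 is built on the lowered scale degree 3. In D major degree 3 is F#; lowered it becomes F. Building the major-seventh chord from the parallel minor on F: F–A–C–E.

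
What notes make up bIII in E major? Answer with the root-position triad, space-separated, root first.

G B D

The root of bIII is the lowered 3rd degree: G# becomes G. In E minor the chord on G is G–B–D.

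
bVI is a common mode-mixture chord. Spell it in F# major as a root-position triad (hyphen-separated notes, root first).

The root of bVI is the lowered 6th degree: D# becomes D. Building the major chord from the parallel minor on D: D–F#–A.

D-F#-A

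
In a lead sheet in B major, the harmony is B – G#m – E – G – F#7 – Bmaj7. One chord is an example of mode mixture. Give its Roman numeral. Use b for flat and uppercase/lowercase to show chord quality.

bVI

In B major the diatonic chords are B, C#m, D#m, E, F#, G#m, A#dim. B, G#m, E, F#7 and Bmaj7 all belong to that set. G (G–B–D) is not: scale degree 6 in B major carries G#m (vi). In B minor the chord on that degree is G, so here it functions as bVI, borrowed from the parallel minor.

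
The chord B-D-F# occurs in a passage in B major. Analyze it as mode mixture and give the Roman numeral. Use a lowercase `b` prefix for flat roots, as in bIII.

B is scale degree 1 in B major. The diatonic chord on degree 1 would be B (I), but B–D–F# is the minor chord from B minor. As a borrowed chord it is labeled i.

i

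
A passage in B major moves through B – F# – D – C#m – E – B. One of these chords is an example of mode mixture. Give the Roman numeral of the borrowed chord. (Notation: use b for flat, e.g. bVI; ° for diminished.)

The diatonic triads in B major are B, C#m, D#m, E, F#, G#m, A#dim. B, F#, C#m and E are all diatonic. D (D–F#–A) is not: scale degree 3 in B major carries D#m (iii). In B minor the chord on that degree is D, so here it functions as bIII, borrowed from the parallel minor.

bIII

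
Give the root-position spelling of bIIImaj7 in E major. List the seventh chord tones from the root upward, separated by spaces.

bIIImaj7 is built on the lowered scale degree 3. In E major degree 3 is G#; lowered it becomes G. Building the major-seventh chord from the parallel minor on G: G–B–D–F#.

G B D F#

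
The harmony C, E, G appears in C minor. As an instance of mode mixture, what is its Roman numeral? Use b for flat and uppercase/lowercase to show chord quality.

The root C is the diatonic 1st degree of C minor; the borrowing shows in the chord quality. Diatonically C minor has Cm (i) on that degree; C–E–G is instead the major chord native to C major, so it takes the label I.

I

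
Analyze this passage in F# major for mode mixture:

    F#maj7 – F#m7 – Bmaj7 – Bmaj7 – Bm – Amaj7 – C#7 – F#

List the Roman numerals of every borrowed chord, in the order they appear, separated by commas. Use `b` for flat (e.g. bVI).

In F# major the diatonic chords are F#, G#m, A#m, B, C#, D#m, E#dim. F#maj7, Bmaj7, C#7 and F# are all diatonic. But F#m7 (F#–A–C#–E) is foreign: the diatonic I on degree 1 is F#, whereas F#m7 comes from F# minor. It is labeled i7. Bm (B–D–F#) doesn't fit — on degree 4 F# major would have B (IV). Bm is the degree-4 chord of F# minor, so it is the borrowed iv. Amaj7 (A–C#–E–G#) is not: scale degree 3 in F# major carries A#m (iii). In F# minor the chord on that degree is Amaj7, so here it functions as bIIImaj7, borrowed from the parallel minor.

i7, iv, bIIImaj7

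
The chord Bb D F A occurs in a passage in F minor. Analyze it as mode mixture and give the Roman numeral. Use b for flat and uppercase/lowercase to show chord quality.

Bb is scale degree 4 in F minor. Bb–D–F–A is a major-seventh chord — the form found in F major, not the diatonic iv (Bbm). Borrowed into F minor it is written IVmaj7.

IVmaj7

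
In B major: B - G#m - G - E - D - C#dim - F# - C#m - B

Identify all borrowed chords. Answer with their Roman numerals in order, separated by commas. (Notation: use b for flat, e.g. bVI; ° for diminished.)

B major has the diatonic set B, C#m, D#m, E, F#, G#m, A#dim. Of the given chords, B, G#m, E, F# and C#m are diatonic. G (G–B–D) doesn't fit — on degree 6 B major would have G#m (vi). G is the degree-6 chord of B minor, so it is the borrowed bVI. D (D–F#–A) doesn't fit — on degree 3 B major would have D#m (iii). D is the degree-3 chord of B minor, so it is the borrowed bIII. C#dim (C#–E–G) doesn't fit — on degree 2 B major would have C#m (ii). C#dim is the degree-2 chord of B minor, so it is the borrowed ii°.

bVI, bIII, ii°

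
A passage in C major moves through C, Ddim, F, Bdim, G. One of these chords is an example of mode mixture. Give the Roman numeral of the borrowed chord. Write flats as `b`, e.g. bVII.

C major has the diatonic set C, Dm, Em, F, G, Am, Bdim. Of the given chords, C, F, Bdim and G are diatonic. But Ddim (D–F–Ab) is foreign: the diatonic ii on degree 2 is Dm, whereas Ddim comes from C minor. It is labeled ii°.

ii°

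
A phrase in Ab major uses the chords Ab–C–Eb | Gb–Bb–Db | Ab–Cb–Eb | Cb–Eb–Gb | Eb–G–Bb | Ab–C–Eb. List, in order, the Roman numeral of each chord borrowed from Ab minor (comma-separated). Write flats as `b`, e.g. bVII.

In Ab major the diatonic chords are Ab, Bbm, Cm, Db, Eb, Fm, Gdim. Ab–C–Eb = Ab and Eb–G–Bb = Eb are both diatonic. Gb–Bb–Db is not: scale degree 7 in Ab major carries Gdim (vii°). In Ab minor the chord on that degree is Gb, so here it functions as bVII, borrowed from the parallel minor. Ab–Cb–Eb is not: scale degree 1 in Ab major carries Ab (I). In Ab minor the chord on that degree is Abm, so here it functions as i, borrowed from the parallel minor. Cb–Eb–Gb is not: scale degree 3 in Ab major carries Cm (iii). In Ab minor the chord on that degree is Cb, so here it functions as bIII, borrowed from the parallel minor.

bVII, i, bIII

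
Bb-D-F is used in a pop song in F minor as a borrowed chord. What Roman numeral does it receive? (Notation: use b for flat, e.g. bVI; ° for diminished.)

Bb is scale degree 4 in F minor. Bb–D–F is a major chord — the form found in F major, not the diatonic iv (Bbm). Borrowed into F minor it is written IV.

IV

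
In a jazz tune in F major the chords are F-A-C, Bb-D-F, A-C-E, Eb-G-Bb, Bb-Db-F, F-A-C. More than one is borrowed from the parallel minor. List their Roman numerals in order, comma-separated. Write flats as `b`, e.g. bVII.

In F major the diatonic chords are F, Gm, Am, Bb, C, Dm, Edim. Of the given chords, F–A–C = F, Bb–D–F = Bb and A–C–E = Am are diatonic. Eb–G–Bb is not: scale degree 7 in F major carries Edim (vii°). In F minor the chord on that degree is Eb, so here it functions as bVII, borrowed from the parallel minor. Bb–Db–F doesn't fit — on degree 4 F major would have Bb (IV). Bbm is the degree-4 chord of F minor, so it is the borrowed iv.

bVII, iv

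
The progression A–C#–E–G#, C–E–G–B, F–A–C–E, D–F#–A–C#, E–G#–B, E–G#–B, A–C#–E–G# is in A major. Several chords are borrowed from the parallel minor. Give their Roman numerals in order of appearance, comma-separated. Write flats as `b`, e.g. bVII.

A major has the diatonic set A, Bm, C#m, D, E, F#m, G#dim. Of the given chords, A–C#–E–G# = Amaj7, D–F#–A–C# = Dmaj7 and E–G#–B = E are diatonic. But C–E–G–B is foreign: the diatonic iii on degree 3 is C#m, whereas Cmaj7 comes from A minor. It is labeled bIIImaj7. But F–A–C–E is foreign: the diatonic vi on degree 6 is F#m, whereas Fmaj7 comes from A minor. It is labeled bVImaj7.

bIIImaj7, bVImaj7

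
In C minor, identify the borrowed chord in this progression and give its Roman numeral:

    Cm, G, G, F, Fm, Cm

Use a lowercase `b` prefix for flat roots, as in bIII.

C minor has the diatonic set Cm, Ddim, Eb, Fm, G, Ab, Bb (with V from harmonic minor). Cm, G and Fm all belong to that set. But F (F–A–C) is foreign: the diatonic iv on degree 4 is Fm, whereas F comes from C major. It is labeled IV.

IV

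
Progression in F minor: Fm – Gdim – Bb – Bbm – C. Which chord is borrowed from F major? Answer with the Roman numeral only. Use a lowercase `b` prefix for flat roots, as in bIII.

IV

F minor has the diatonic set Fm, Gdim, Ab, Bbm, C, Db, Eb (with V from harmonic minor). Fm, Gdim, Bbm and C are all diatonic. But Bb (Bb–D–F) is foreign: the diatonic iv on degree 4 is Bbm, whereas Bb comes from F major. It is labeled IV.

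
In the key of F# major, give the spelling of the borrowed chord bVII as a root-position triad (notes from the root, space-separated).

The root of bVII is the lowered 7th degree: E# becomes E. Building the major chord from the parallel minor on E: E–G#–B.

E G# B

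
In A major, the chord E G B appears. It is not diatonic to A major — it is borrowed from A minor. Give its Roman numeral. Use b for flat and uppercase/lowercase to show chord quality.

v

The root E is the diatonic 5th degree of A major; the borrowing shows in the chord quality. The diatonic chord on degree 5 would be E (V), but E–G–B is the minor chord from A minor. As a borrowed chord it is labeled v.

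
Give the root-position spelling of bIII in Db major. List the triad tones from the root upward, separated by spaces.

Fb Ab Cb

bIII is built on the lowered scale degree 3. In Db major degree 3 is F; lowered it becomes Fb. In Db minor the chord on Fb is Fb–Ab–Cb.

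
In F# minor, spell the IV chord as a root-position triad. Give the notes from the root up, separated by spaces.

B D# F#

The root, B, is scale degree 4 — the same note in F# minor and F# major; only the chord quality changes. Building the major chord from the parallel major on B: B–D#–F#.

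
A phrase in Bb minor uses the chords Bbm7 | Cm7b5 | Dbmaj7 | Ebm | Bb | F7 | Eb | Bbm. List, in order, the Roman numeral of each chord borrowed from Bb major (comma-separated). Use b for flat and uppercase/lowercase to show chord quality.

I, IV

In Bb minor (with V from harmonic minor) the diatonic chords are Bbm, Cdim, Db, Ebm, F, Gb, Ab. Of the given chords, Bbm7, Cm7b5, Dbmaj7, Ebm, F7 and Bbm are diatonic. Bb (Bb–D–F) is not: scale degree 1 in Bb minor carries Bbm (i). In Bb major the chord on that degree is Bb, so here it functions as I, borrowed from the parallel major. Eb (Eb–G–Bb) doesn't fit — on degree 4 Bb minor would have Ebm (iv). Eb is the degree-4 chord of Bb major, so it is the borrowed IV.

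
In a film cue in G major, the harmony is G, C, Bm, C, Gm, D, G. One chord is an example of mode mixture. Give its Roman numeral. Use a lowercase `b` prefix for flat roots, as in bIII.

i

G major has the diatonic set G, Am, Bm, C, D, Em, F#dim. G, C, Bm and D all belong to that set. Gm (G–Bb–D) is not: scale degree 1 in G major carries G (I). In G minor the chord on that degree is Gm, so here it functions as i, borrowed from the parallel minor.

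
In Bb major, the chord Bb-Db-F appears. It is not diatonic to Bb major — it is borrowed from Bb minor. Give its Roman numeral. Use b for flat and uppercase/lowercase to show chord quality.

i

The root Bb is the diatonic 1st degree of Bb major; the borrowing shows in the chord quality. Diatonically Bb major has Bb (I) on that degree; Bb–Db–F is instead the minor chord native to Bb minor, so it takes the label i.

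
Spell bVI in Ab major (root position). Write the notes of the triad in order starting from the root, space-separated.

The root of bVI is the lowered 6th degree: F becomes Fb. Building the major chord from the parallel minor on Fb: Fb–Ab–Cb.

Fb Ab Cb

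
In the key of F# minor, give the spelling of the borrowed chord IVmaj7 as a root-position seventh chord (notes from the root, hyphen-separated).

The root, B, is scale degree 4 — the same note in F# minor and F# major; only the chord quality changes. Stacking thirds in F# major on B gives B–D#–F#–A#.

B-D#-F#-A#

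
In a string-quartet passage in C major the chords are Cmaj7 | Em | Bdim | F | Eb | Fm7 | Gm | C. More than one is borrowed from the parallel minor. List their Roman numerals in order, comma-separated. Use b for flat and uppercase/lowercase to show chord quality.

bIII, iv7, v

C major has the diatonic set C, Dm, Em, F, G, Am, Bdim. Cmaj7, Em, Bdim, F and C all belong to that set. Eb (Eb–G–Bb) is not: scale degree 3 in C major carries Em (iii). In C minor the chord on that degree is Eb, so here it functions as bIII, borrowed from the parallel minor. Fm7 (F–Ab–C–Eb) doesn't fit — on degree 4 C major would have F (IV). Fm7 is the degree-4 chord of C minor, so it is the borrowed iv7. Gm (G–Bb–D) is not: scale degree 5 in C major carries G (V). In C minor the chord on that degree is Gm, so here it functions as v, borrowed from the parallel minor.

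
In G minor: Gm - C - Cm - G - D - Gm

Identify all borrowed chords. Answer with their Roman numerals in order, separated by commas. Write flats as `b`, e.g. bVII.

IV, I

In G minor (with V from harmonic minor) the diatonic chords are Gm, Adim, Bb, Cm, D, Eb, F. Of the given chords, Gm, Cm and D are diatonic. C (C–E–G) is not: scale degree 4 in G minor carries Cm (iv). In G major the chord on that degree is C, so here it functions as IV, borrowed from the parallel major. G (G–B–D) doesn't fit — on degree 1 G minor would have Gm (i). G is the degree-1 chord of G major, so it is the borrowed I.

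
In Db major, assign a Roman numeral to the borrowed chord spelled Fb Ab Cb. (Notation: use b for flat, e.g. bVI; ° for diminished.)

bIII

Fb is the lowered form of scale degree 3 in Db major (the diatonic degree 3 is F). Diatonically Db major has Fm (iii) on that degree; Fb–Ab–Cb is instead the major chord native to Db minor, so it takes the label bIII.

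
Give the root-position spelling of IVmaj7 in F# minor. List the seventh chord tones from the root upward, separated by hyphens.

The root, B, is scale degree 4 — the same note in F# minor and F# major; only the chord quality changes. In F# major the chord on B is B–D#–F#–A#.

B-D#-F#-A#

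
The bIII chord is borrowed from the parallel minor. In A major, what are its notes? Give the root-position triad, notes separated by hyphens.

C-E-G

The root of bIII is the lowered 3rd degree: C# becomes C. Building the major chord from the parallel minor on C: C–E–G.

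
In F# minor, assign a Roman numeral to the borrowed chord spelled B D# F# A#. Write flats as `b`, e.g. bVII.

IVmaj7

The root B is the diatonic 4th degree of F# minor; the borrowing shows in the chord quality. Diatonically F# minor has Bm (iv) on that degree; B–D#–F#–A# is instead the major-seventh chord native to F# major, so it takes the label IVmaj7.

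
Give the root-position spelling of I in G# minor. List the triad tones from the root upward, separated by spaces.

The root, G#, is scale degree 1 — the same note in G# minor and G# major; only the chord quality changes. In G# major the chord on G# is G#–B#–D#.

G# B# D#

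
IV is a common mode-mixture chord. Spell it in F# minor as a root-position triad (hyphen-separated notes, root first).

B-D#-F#

The root, B, is scale degree 4 — the same note in F# minor and F# major; only the chord quality changes. Stacking thirds in F# major on B gives B–D#–F#.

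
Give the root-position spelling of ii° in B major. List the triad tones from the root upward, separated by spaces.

C# E G

ii° is built on scale degree 2, which is C# in both B major and its parallel. Stacking thirds in B minor on C# gives C#–E–G.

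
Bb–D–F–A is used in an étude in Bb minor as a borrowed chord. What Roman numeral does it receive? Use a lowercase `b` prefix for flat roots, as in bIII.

The root Bb is the diatonic 1st degree of Bb minor; the borrowing shows in the chord quality. The diatonic chord on degree 1 would be Bbm (i), but Bb–D–F–A is the major-seventh chord from Bb major. As a borrowed chord it is labeled Imaj7.

Imaj7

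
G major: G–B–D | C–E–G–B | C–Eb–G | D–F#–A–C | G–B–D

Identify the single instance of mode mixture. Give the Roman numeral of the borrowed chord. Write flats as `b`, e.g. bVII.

The diatonic triads in G major are G, Am, Bm, C, D, Em, F#dim. Of the given chords, G–B–D = G, C–E–G–B = Cmaj7 and D–F#–A–C = D7 are diatonic. But C–Eb–G is foreign: the diatonic IV on degree 4 is C, whereas Cm comes from G minor. It is labeled iv.

iv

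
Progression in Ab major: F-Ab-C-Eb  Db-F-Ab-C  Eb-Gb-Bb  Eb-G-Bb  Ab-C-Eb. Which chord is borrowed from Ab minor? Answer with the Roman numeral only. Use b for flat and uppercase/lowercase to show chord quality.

Ab major has the diatonic set Ab, Bbm, Cm, Db, Eb, Fm, Gdim. Of the given chords, F–Ab–C–Eb = Fm7, Db–F–Ab–C = Dbmaj7, Eb–G–Bb = Eb and Ab–C–Eb = Ab are diatonic. Eb–Gb–Bb is not: scale degree 5 in Ab major carries Eb (V). In Ab minor the chord on that degree is Ebm, so here it functions as v, borrowed from the parallel minor.

v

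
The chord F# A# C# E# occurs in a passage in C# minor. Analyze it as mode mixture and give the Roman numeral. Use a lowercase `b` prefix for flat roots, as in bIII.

IVmaj7

F# is scale degree 4 in C# minor. Diatonically C# minor has F#m (iv) on that degree; F#–A#–C#–E# is instead the major-seventh chord native to C# major, so it takes the label IVmaj7.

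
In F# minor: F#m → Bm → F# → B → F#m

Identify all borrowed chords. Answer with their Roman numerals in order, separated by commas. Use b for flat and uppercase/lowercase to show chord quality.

I, IV

F# minor has the diatonic set F#m, G#dim, A, Bm, C#, D, E (with V from harmonic minor). F#m and Bm both belong to that set. But F# (F#–A#–C#) is foreign: the diatonic i on degree 1 is F#m, whereas F# comes from F# major. It is labeled I. But B (B–D#–F#) is foreign: the diatonic iv on degree 4 is Bm, whereas B comes from F# major. It is labeled IV.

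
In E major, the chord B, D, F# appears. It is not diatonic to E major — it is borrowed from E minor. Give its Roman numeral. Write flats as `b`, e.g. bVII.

The root B is the diatonic 5th degree of E major; the borrowing shows in the chord quality. B–D–F# is a minor chord — the form found in E minor, not the diatonic V (B). Borrowed into E major it is written v.

v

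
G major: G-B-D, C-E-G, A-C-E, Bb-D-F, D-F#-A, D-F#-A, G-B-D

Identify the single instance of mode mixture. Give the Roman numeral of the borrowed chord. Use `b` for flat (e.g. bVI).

In G major the diatonic chords are G, Am, Bm, C, D, Em, F#dim. Of the given chords, G–B–D = G, C–E–G = C, A–C–E = Am and D–F#–A = D are diatonic. But Bb–D–F is foreign: the diatonic iii on degree 3 is Bm, whereas Bb comes from G minor. It is labeled bIII.

bIII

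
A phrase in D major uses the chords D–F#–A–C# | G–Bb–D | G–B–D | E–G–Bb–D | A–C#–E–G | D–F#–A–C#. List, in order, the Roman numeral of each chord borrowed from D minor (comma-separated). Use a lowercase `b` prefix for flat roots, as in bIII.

In D major the diatonic chords are D, Em, F#m, G, A, Bm, C#dim. Of the given chords, D–F#–A–C# = Dmaj7, G–B–D = G and A–C#–E–G = A7 are diatonic. G–Bb–D is not: scale degree 4 in D major carries G (IV). In D minor the chord on that degree is Gm, so here it functions as iv, borrowed from the parallel minor. E–G–Bb–D doesn't fit — on degree 2 D major would have Em (ii). Em7b5 is the degree-2 chord of D minor, so it is the borrowed iiø7.

iv, iiø7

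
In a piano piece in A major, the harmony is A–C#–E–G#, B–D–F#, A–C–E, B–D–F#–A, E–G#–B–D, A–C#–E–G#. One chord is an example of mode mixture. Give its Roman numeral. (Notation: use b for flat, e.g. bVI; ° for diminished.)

The diatonic triads in A major are A, Bm, C#m, D, E, F#m, G#dim. A–C#–E–G# = Amaj7, B–D–F# = Bm, B–D–F#–A = Bm7 and E–G#–B–D = E7 all belong to that set. But A–C–E is foreign: the diatonic I on degree 1 is A, whereas Am comes from A minor. It is labeled i.

i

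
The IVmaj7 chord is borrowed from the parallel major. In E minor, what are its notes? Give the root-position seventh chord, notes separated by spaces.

IVmaj7 is built on scale degree 4, which is A in both E minor and its parallel. Stacking thirds in E major on A gives A–C#–E–G#.

A C# E G#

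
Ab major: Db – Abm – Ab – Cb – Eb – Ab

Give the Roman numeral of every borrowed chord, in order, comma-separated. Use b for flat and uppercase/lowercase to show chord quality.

Ab major has the diatonic set Ab, Bbm, Cm, Db, Eb, Fm, Gdim. Db, Ab and Eb all belong to that set. But Abm (Ab–Cb–Eb) is foreign: the diatonic I on degree 1 is Ab, whereas Abm comes from Ab minor. It is labeled i. Cb (Cb–Eb–Gb) doesn't fit — on degree 3 Ab major would have Cm (iii). Cb is the degree-3 chord of Ab minor, so it is the borrowed bIII.

i, bIII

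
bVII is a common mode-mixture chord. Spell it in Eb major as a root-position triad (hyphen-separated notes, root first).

Db-F-Ab

The root of bVII is the lowered 7th degree: D becomes Db. Stacking thirds in Eb minor on Db gives Db–F–Ab.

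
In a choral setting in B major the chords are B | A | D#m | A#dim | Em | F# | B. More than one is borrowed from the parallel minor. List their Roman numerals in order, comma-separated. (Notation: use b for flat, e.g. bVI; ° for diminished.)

bVII, iv

The diatonic triads in B major are B, C#m, D#m, E, F#, G#m, A#dim. B, D#m, A#dim and F# are all diatonic. A (A–C#–E) doesn't fit — on degree 7 B major would have A#dim (vii°). A is the degree-7 chord of B minor, so it is the borrowed bVII. Em (E–G–B) doesn't fit — on degree 4 B major would have E (IV). Em is the degree-4 chord of B minor, so it is the borrowed iv.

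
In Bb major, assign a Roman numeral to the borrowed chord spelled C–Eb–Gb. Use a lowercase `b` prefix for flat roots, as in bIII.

The root C is the diatonic 2nd degree of Bb major; the borrowing shows in the chord quality. Diatonically Bb major has Cm (ii) on that degree; C–Eb–Gb is instead the diminished chord native to Bb minor, so it takes the label ii°.

ii°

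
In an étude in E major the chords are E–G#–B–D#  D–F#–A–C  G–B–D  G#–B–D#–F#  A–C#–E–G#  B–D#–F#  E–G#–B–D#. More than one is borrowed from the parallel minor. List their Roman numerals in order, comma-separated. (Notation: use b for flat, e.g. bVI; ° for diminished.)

E major has the diatonic set E, F#m, G#m, A, B, C#m, D#dim. E–G#–B–D# = Emaj7, G#–B–D#–F# = G#m7, A–C#–E–G# = Amaj7 and B–D#–F# = B are all diatonic. D–F#–A–C is not: scale degree 7 in E major carries D#dim (vii°). In E minor the chord on that degree is D7, so here it functions as bVII7, borrowed from the parallel minor. But G–B–D is foreign: the diatonic iii on degree 3 is G#m, whereas G comes from E minor. It is labeled bIII.

bVII7, bIII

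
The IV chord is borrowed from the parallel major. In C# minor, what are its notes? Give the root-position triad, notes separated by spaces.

F# A# C#

IV is built on scale degree 4, which is F# in both C# minor and its parallel. Stacking thirds in C# major on F# gives F#–A#–C#.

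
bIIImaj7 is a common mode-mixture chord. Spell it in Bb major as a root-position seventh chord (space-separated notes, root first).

Db F Ab C

bIIImaj7 is built on the lowered scale degree 3. In Bb major degree 3 is D; lowered it becomes Db. Stacking thirds in Bb minor on Db gives Db–F–Ab–C.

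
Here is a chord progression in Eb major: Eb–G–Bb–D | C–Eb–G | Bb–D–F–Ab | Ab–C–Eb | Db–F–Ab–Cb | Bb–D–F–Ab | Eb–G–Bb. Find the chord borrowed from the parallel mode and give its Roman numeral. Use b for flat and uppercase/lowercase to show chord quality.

In Eb major the diatonic chords are Eb, Fm, Gm, Ab, Bb, Cm, Ddim. Of the given chords, Eb–G–Bb–D = Ebmaj7, C–Eb–G = Cm, Bb–D–F–Ab = Bb7, Ab–C–Eb = Ab and Eb–G–Bb = Eb are diatonic. But Db–F–Ab–Cb is foreign: the diatonic vii° on degree 7 is Ddim, whereas Db7 comes from Eb minor. It is labeled bVII7.

bVII7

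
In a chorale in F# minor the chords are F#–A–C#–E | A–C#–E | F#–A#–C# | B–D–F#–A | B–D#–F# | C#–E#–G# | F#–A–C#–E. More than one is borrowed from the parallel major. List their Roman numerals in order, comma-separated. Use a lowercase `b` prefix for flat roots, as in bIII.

I, IV

In F# minor (with V from harmonic minor) the diatonic chords are F#m, G#dim, A, Bm, C#, D, E. F#–A–C#–E = F#m7, A–C#–E = A, B–D–F#–A = Bm7 and C#–E#–G# = C# are all diatonic. But F#–A#–C# is foreign: the diatonic i on degree 1 is F#m, whereas F# comes from F# major. It is labeled I. B–D#–F# is not: scale degree 4 in F# minor carries Bm (iv). In F# major the chord on that degree is B, so here it functions as IV, borrowed from the parallel major.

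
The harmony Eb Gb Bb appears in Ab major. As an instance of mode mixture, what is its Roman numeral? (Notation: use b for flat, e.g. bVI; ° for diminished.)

Eb is scale degree 5 in Ab major. The diatonic chord on degree 5 would be Eb (V), but Eb–Gb–Bb is the minor chord from Ab minor. As a borrowed chord it is labeled v.

v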